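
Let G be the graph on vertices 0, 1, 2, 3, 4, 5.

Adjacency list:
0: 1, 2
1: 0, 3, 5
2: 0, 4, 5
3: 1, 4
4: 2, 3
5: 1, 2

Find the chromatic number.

3

The cycle 4-3-1-5-2-4 has odd length 5, so it cannot be 2-colored; at least 3 colors are needed.
One proper 3-coloring: 0=blue, 1=red, 2=red, 3=green, 4=blue, 5=blue. Each edge has distinct colors on its endpoints.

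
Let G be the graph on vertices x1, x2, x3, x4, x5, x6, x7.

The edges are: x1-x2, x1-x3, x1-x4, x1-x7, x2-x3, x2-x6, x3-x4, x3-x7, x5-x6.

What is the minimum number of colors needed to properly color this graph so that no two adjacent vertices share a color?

x1, x3, x4 form a triangle, so at least 3 colors are needed.
3 colors suffice: color R → {x1, x6}; color B → {x3, x5}; color G → {x2, x4, x7}. No two adjacent vertices share a color.

3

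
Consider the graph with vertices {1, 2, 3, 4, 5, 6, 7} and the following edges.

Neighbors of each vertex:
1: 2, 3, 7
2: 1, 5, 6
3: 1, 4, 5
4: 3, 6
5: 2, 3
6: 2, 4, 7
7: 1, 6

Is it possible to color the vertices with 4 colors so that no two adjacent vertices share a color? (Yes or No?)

The chromatic number is 3. The cycle 4-6-7-1-3-4 has odd length 5, so it cannot be 2-colored; at least 3 colors are needed.
3 colors suffice: 1=c, 2=b, 3=a, 4=b, 5=c, 6=a, 7=b.
Since 4 ≥ 3, a proper 4-coloring certainly exists.

Yes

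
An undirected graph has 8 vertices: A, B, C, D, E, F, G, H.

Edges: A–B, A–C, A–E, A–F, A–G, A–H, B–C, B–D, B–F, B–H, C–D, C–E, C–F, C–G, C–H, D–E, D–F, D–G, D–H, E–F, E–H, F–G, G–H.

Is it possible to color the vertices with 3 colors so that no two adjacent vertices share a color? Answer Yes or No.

No

A, C, E, F form a clique, so at least 4 colors are needed.
So 3 colors are not enough.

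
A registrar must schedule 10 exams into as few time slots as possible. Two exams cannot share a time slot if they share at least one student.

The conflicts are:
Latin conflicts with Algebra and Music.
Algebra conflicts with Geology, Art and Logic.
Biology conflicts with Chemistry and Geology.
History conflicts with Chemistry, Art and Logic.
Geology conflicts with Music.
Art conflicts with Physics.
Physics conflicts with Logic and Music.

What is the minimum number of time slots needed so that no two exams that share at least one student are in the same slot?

3

The cycle Geology-Music-Physics-Logic-Algebra-Geology has odd length 5, so it cannot be 2-colored; at least 3 time slots are needed.
3 time slots suffice: time slot 1 → {Algebra, Biology, History, Physics}; time slot 2 → {Latin, Chemistry, Geology, Art, Logic}; time slot 3 → {Music}. No two conflicting exams share a time slot.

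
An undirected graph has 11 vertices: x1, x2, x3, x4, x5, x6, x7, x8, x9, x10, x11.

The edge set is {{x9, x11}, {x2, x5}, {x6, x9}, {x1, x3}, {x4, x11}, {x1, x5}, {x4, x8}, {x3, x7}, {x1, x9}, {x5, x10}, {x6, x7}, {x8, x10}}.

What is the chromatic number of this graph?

The cycle x7-x3-x1-x9-x6-x7 has odd length 5, so it cannot be 2-colored; at least 3 colors are needed.
3 colors suffice: color 1 → {x1, x2, x4, x7, x10}; color 2 → {x3, x5, x8, x9}; color 3 → {x6, x11}. Each edge has distinct colors on its endpoints.

3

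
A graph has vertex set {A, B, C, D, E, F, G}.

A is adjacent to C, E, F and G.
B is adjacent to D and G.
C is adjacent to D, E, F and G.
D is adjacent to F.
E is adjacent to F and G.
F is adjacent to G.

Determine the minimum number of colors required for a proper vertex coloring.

5

A, C, E, F, G form a clique, so at least 5 colors are needed.
5 colors suffice: color 1 → {B, C}; color 2 → {D, G}; color 3 → {F}; color 4 → {E}; color 5 → {A}. No two adjacent vertices share a color.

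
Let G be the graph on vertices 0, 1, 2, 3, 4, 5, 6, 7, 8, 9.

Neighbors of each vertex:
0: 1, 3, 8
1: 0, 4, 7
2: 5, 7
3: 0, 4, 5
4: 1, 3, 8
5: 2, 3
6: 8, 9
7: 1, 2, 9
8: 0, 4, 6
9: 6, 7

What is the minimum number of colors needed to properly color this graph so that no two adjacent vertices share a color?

2

3 and 4 are adjacent, so at least 2 colors are needed.
2 colors suffice: color a → {0, 4, 5, 6, 7}; color b → {1, 2, 3, 8, 9}. No two adjacent vertices share a color.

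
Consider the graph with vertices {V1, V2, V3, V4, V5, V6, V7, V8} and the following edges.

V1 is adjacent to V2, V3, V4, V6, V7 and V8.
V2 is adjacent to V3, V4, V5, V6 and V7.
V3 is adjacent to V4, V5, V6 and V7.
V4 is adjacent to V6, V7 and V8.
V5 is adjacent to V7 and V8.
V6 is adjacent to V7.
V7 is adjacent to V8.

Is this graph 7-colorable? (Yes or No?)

Yes

The chromatic number is 6. V1, V2, V3, V4, V6, V7 form a clique, so at least 6 colors are needed.
6 colors suffice: color 1 → {V7}; color 2 → {V1, V5}; color 3 → {V4}; color 4 → {V2, V8}; color 5 → {V3}; color 6 → {V6}.
Since 7 ≥ 6, a proper 7-coloring certainly exists.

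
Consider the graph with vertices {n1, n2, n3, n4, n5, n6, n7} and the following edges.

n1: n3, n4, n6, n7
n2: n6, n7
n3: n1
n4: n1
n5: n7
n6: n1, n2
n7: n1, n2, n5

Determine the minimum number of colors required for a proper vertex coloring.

n1 and n6 are adjacent, so at least 2 colors are needed.
2 colors suffice: color red → {n1, n2, n5}; color blue → {n3, n4, n6, n7}. No two adjacent vertices share a color.

2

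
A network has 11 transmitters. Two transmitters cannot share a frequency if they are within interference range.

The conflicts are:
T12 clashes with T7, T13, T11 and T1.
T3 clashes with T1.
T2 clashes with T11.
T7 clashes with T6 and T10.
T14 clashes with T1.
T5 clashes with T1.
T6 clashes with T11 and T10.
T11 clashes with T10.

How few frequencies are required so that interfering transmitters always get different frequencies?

T7, T6, T10 are mutually in conflict, so at least 3 frequencies are needed.
3 frequencies suffice: T12=2, T3=2, T2=2, T7=1, T14=2, T5=2, T6=2, T13=1, T11=1, T1=1, T10=3. No two conflicting transmitters share a frequency.

3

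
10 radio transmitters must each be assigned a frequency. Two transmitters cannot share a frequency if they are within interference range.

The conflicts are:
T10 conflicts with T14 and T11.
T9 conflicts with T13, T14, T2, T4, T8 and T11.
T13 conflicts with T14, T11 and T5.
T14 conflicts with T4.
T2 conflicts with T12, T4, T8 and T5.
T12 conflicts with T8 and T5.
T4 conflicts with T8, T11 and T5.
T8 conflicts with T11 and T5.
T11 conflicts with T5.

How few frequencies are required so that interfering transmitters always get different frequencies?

4

T9, T4, T8, T11 pairwise conflict, so at least 4 frequencies are needed.
Using 4 frequencies: T10=1, T9=4, T13=1, T14=2, T2=2, T12=1, T4=1, T8=3, T11=2, T5=4. Each listed conflict is separated.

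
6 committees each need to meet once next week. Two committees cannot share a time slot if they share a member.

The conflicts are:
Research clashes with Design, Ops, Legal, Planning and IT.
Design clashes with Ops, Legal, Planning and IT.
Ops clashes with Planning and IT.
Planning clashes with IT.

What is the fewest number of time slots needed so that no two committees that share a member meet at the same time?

Research, Design, Ops, Planning, IT are mutually in conflict, so at least 5 time slots are needed.
5 time slots suffice: time slot 1 → {Research}; time slot 2 → {Design}; time slot 3 → {Legal, Planning}; time slot 4 → {IT}; time slot 5 → {Ops}. Each listed conflict is separated.

5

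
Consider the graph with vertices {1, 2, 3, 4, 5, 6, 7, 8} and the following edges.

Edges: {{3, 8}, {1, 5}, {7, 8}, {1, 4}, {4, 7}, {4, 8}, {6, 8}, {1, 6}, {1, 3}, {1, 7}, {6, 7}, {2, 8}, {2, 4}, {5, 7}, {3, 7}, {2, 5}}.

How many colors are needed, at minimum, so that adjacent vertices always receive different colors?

3

1, 6, 7 form a triangle, so at least 3 colors are needed.
One proper 3-coloring: 1=blue, 2=red, 3=green, 4=green, 5=green, 6=green, 7=red, 8=blue. Every edge joins two different colors.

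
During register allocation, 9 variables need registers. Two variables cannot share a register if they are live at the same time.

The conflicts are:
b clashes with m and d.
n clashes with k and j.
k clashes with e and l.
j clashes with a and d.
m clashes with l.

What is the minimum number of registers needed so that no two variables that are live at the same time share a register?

3

The cycle j-n-k-l-m-b-d-j has odd length 7, so it cannot be 2-colored; at least 3 registers are needed.
Using 3 registers: b=3, n=2, k=1, j=1, a=2, e=2, m=1, l=2, d=2. No two conflicting variables share a register.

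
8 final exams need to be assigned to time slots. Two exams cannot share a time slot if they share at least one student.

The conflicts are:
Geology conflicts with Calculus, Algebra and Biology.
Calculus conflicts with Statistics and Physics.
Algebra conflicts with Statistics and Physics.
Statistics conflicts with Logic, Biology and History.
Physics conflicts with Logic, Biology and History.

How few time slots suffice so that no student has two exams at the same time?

2

Statistics and History conflict, so at least 2 time slots are needed.
Using 2 time slots: Geology=1, Calculus=2, Algebra=2, Statistics=1, Physics=1, Logic=2, Biology=2, History=2. No two conflicting exams share a time slot.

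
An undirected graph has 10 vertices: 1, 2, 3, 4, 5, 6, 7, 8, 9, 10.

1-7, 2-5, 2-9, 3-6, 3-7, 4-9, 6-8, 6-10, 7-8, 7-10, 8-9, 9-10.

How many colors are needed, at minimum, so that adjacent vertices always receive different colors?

2

6 and 10 are adjacent, so at least 2 colors are needed.
One proper 2-coloring: 1=b, 2=b, 3=b, 4=b, 5=a, 6=a, 7=a, 8=b, 9=a, 10=b. Each edge has distinct colors on its endpoints.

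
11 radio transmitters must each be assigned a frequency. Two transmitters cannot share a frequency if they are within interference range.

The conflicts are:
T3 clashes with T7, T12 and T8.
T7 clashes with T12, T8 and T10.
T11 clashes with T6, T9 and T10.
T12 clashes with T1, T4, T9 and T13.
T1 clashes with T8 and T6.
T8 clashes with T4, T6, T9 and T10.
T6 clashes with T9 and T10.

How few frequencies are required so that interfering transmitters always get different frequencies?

3

T3, T7, T12 are mutually in conflict, so at least 3 frequencies are needed.
A valid assignment using 3 frequencies: T3=3, T7=2, T11=1, T12=1, T1=3, T8=1, T4=2, T6=2, T9=3, T10=3, T13=2. No two conflicting transmitters share a frequency.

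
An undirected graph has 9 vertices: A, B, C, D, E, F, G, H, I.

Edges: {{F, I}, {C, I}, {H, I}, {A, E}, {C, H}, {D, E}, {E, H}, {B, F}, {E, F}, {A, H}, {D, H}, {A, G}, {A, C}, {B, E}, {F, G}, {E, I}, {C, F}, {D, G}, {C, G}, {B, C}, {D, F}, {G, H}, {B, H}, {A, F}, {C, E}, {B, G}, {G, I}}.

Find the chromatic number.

A, C, E, H form a clique, so at least 4 colors are needed.
4 colors suffice: color 1 → {F, H}; color 2 → {E, G}; color 3 → {C, D}; color 4 → {A, B, I}. Each edge has distinct colors on its endpoints.

4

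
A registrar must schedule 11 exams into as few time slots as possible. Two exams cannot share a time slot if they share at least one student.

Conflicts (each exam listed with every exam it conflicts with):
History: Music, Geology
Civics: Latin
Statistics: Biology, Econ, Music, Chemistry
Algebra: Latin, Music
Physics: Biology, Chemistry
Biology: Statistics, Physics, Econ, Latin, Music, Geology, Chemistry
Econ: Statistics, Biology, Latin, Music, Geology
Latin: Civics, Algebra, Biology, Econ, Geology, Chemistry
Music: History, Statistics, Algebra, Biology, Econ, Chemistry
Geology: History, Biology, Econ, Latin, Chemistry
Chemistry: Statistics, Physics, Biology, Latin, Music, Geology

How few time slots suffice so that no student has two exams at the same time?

4

Biology, Latin, Geology, Chemistry pairwise conflict, so at least 4 time slots are needed.
4 time slots suffice: time slot 1 → {History, Civics, Algebra, Biology}; time slot 2 → {Physics, Latin, Music}; time slot 3 → {Econ, Chemistry}; time slot 4 → {Statistics, Geology}. No two conflicting exams share a time slot.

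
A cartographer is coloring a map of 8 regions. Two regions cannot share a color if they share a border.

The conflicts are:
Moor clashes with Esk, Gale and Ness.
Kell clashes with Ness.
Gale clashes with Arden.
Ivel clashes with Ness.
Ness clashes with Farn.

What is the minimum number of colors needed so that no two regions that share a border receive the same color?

Gale and Arden conflict, so at least 2 colors are needed.
A valid assignment using 2 colors: Moor=2, Kell=2, Esk=1, Gale=1, Ivel=2, Ness=1, Farn=2, Arden=2. Every pair that conflicts lands in different colors.

2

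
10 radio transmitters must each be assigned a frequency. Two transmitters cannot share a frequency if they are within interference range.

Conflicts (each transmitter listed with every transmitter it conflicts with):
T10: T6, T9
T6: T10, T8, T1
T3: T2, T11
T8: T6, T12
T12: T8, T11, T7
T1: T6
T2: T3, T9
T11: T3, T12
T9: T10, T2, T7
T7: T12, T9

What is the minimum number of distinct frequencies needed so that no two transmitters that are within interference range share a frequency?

T3 and T2 conflict, so at least 2 frequencies are needed.
2 frequencies suffice: T10=2, T6=1, T3=1, T8=2, T12=1, T1=2, T2=2, T11=2, T9=1, T7=2. Each listed conflict is separated.

2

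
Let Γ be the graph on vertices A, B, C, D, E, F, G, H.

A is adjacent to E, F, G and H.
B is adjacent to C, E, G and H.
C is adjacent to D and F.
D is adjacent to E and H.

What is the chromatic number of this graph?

The cycle A-H-B-C-F-A has odd length 5, so it cannot be 2-colored; at least 3 colors are needed.
One proper 3-coloring: A=1, B=1, C=2, D=1, E=2, F=3, G=2, H=2. Each edge has distinct colors on its endpoints.

3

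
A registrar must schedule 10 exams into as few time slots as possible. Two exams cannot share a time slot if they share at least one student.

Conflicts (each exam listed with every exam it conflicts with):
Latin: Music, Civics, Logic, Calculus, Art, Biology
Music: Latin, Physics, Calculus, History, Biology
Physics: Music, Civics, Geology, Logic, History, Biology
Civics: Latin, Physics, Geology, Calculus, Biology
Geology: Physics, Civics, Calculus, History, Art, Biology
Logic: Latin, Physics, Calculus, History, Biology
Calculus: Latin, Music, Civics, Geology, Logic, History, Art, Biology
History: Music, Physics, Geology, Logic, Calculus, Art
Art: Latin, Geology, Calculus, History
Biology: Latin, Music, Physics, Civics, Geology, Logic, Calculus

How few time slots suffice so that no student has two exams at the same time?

Latin, Music, Calculus, Biology are mutually in conflict, so at least 4 time slots are needed.
4 time slots suffice: Latin=3, Music=4, Physics=1, Civics=4, Geology=3, Logic=4, Calculus=1, History=2, Art=4, Biology=2. No two conflicting exams share a time slot.

4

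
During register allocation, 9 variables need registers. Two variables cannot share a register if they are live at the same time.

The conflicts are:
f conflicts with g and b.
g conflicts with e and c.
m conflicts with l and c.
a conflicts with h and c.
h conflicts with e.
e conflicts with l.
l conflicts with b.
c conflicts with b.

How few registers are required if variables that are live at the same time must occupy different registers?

The cycle g-c-m-l-e-g has odd length 5, so it cannot be 2-colored; at least 3 registers are needed.
3 registers suffice: register 1 → {f, h, l, c}; register 2 → {g, m, a, b}; register 3 → {e}. Every pair that conflicts lands in different registers.

3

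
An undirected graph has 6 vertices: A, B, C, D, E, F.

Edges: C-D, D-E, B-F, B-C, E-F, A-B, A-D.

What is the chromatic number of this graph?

The cycle B-C-D-E-F-B has odd length 5, so it cannot be 2-colored; at least 3 colors are needed.
3 colors suffice: A=blue, B=red, C=blue, D=red, E=blue, F=green. Every edge joins two different colors.

3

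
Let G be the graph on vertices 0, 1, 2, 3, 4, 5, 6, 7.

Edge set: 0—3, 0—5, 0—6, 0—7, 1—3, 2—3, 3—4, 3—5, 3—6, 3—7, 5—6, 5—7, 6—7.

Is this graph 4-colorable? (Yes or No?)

0, 3, 5, 6, 7 are mutually adjacent (a clique of size 5), so at least 5 colors are needed.
So 4 colors are not enough.

No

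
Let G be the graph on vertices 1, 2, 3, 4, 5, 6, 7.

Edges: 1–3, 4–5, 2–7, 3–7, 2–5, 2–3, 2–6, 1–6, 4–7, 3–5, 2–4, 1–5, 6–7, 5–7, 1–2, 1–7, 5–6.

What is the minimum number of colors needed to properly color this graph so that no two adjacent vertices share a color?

1, 2, 3, 5, 7 are mutually adjacent (a clique of size 5), so at least 5 colors are needed.
5 colors suffice: 1=yellow, 2=red, 3=purple, 4=yellow, 5=green, 6=purple, 7=blue. No two adjacent vertices share a color.

5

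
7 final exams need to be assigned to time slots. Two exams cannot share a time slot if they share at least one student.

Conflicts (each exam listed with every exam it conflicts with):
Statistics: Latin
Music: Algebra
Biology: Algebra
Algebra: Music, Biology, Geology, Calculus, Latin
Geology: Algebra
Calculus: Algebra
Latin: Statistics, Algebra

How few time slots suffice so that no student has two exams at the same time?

Biology and Algebra conflict, so at least 2 time slots are needed.
2 time slots suffice: time slot 1 → {Statistics, Algebra}; time slot 2 → {Music, Biology, Geology, Calculus, Latin}. No two conflicting exams share a time slot.

2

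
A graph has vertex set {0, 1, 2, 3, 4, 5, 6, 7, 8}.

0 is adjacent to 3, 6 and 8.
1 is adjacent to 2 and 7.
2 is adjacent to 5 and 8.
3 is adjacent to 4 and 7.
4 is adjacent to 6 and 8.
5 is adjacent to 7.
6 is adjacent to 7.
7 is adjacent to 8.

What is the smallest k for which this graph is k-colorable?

2 and 8 are adjacent, so at least 2 colors are needed.
2 colors suffice: color red → {0, 2, 4, 7}; color blue → {1, 3, 5, 6, 8}. No two adjacent vertices share a color.

2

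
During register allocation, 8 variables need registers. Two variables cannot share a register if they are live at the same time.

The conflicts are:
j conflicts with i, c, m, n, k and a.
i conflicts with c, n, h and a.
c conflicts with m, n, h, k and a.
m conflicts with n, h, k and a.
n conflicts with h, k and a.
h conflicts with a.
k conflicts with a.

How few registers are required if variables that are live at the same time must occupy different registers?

6

j, c, m, n, k, a all conflict with each other, so at least 6 registers are needed.
6 registers suffice: register 1 → {n}; register 2 → {c}; register 3 → {a}; register 4 → {i, m}; register 5 → {j, h}; register 6 → {k}. Each listed conflict is separated.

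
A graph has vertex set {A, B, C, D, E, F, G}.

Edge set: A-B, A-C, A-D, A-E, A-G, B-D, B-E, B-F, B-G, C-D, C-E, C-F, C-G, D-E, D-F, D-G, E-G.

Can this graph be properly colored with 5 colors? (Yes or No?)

Yes

The chromatic number is 5. A, C, D, E, G are mutually adjacent (a clique of size 5), so at least 5 colors are needed.
5 colors suffice: color red → {D}; color blue → {F, G}; color green → {E}; color yellow → {B, C}; color purple → {A}.
That is already a proper 5-coloring.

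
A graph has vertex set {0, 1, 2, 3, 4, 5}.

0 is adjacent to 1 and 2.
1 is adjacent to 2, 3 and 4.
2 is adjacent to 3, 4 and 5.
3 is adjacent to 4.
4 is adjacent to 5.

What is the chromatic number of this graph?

1, 2, 3, 4 are mutually adjacent (a clique of size 4), so at least 4 colors are needed.
4 colors suffice: color red → {2}; color blue → {1, 5}; color green → {0, 4}; color yellow → {3}. Each edge has distinct colors on its endpoints.

4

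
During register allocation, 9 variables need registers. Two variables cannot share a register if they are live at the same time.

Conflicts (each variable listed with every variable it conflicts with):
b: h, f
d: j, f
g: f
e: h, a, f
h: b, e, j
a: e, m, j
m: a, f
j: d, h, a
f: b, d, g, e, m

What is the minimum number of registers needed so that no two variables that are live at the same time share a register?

The cycle m-a-j-d-f-m has odd length 5, so it cannot be 2-colored; at least 3 registers are needed.
3 registers suffice: register 1 → {j, f}; register 2 → {d, g, h, a}; register 3 → {b, e, m}. Every pair that conflicts lands in different registers.

3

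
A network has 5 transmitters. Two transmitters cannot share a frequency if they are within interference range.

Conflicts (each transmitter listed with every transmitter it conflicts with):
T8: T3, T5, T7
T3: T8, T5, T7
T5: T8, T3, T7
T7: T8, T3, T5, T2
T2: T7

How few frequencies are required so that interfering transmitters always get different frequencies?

4

T8, T3, T5, T7 all conflict with each other, so at least 4 frequencies are needed.
Using 4 frequencies: T8=2, T3=4, T5=3, T7=1, T2=2. Every pair that conflicts lands in different frequencies.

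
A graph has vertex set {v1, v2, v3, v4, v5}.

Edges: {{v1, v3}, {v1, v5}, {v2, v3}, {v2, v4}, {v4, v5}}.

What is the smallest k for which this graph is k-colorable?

The cycle v2-v4-v5-v1-v3-v2 has odd length 5, so it cannot be 2-colored; at least 3 colors are needed.
3 colors suffice: v1=2, v2=3, v3=1, v4=2, v5=1. Each edge has distinct colors on its endpoints.

3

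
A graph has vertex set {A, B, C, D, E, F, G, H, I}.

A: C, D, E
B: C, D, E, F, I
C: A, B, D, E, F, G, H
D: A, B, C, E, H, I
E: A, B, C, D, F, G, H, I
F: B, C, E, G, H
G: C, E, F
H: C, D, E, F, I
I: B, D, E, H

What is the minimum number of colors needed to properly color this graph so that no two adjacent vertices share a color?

4

B, C, E, F are mutually adjacent (a clique of size 4), so at least 4 colors are needed.
4 colors suffice: color 1 → {E}; color 2 → {C, I}; color 3 → {D, F}; color 4 → {A, B, G, H}. Each edge has distinct colors on its endpoints.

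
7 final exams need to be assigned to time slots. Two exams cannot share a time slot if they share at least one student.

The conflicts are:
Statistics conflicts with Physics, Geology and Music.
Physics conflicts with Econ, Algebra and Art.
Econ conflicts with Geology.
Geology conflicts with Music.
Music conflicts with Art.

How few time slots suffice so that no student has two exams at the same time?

3

Statistics, Geology, Music are mutually in conflict, so at least 3 time slots are needed.
3 time slots suffice: time slot 1 → {Physics, Music}; time slot 2 → {Geology, Algebra, Art}; time slot 3 → {Statistics, Econ}. Every pair that conflicts lands in different time slots.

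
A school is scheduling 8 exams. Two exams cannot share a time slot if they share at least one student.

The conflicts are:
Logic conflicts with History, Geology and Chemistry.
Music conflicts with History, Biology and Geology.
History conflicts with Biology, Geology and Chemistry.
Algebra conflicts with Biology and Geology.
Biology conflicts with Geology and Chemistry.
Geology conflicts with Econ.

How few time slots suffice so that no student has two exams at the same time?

4

Music, History, Biology, Geology pairwise conflict, so at least 4 time slots are needed.
4 time slots suffice: time slot 1 → {Geology, Chemistry}; time slot 2 → {History, Algebra, Econ}; time slot 3 → {Logic, Biology}; time slot 4 → {Music}. No two conflicting exams share a time slot.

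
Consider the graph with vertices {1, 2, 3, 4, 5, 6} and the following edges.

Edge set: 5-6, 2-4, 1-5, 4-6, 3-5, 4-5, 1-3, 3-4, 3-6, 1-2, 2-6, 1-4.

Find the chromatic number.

1, 3, 4, 5 are mutually adjacent (a clique of size 4), so at least 4 colors are needed.
One proper 4-coloring: 1=d, 2=b, 3=b, 4=a, 5=c, 6=d. No two adjacent vertices share a color.

4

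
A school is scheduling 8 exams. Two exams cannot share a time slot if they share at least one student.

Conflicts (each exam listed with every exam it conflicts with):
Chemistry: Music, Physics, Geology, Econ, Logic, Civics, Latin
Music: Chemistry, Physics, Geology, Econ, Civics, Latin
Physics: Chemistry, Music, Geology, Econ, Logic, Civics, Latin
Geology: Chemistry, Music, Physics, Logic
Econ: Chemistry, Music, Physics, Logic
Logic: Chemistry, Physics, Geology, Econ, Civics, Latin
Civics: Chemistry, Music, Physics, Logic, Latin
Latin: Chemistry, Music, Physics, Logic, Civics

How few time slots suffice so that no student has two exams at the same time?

Chemistry, Physics, Logic, Civics, Latin are mutually in conflict, so at least 5 time slots are needed.
5 time slots suffice: Chemistry=1, Music=3, Physics=2, Geology=4, Econ=4, Logic=3, Civics=4, Latin=5. No two conflicting exams share a time slot.

5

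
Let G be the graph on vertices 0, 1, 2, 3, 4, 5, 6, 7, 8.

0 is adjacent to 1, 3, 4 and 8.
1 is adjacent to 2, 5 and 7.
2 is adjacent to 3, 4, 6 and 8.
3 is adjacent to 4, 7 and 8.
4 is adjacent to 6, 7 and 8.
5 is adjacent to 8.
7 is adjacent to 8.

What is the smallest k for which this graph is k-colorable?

4

2, 3, 4, 8 form a clique, so at least 4 colors are needed.
4 colors suffice: color red → {1, 4}; color blue → {6, 8}; color green → {0, 2, 5, 7}; color yellow → {3}. Every edge joins two different colors.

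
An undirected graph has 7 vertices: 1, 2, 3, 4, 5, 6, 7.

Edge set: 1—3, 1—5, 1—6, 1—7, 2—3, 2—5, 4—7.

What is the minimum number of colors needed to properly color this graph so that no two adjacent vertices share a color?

2 and 5 are adjacent, so at least 2 colors are needed.
A valid assignment using 2 colors: 1=a, 2=a, 3=b, 4=a, 5=b, 6=b, 7=b. No two adjacent vertices share a color.

2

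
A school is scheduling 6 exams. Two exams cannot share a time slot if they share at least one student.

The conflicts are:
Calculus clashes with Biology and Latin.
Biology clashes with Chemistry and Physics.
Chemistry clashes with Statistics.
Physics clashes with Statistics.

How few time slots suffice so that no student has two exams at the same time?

2

Calculus and Latin conflict, so at least 2 time slots are needed.
A valid assignment using 2 time slots: Calculus=2, Biology=1, Chemistry=2, Physics=2, Statistics=1, Latin=1. Each listed conflict is separated.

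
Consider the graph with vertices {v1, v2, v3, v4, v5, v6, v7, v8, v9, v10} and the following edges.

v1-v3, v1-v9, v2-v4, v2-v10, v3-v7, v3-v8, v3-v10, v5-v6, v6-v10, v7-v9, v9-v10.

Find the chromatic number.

v1 and v3 are adjacent, so at least 2 colors are needed.
One proper 2-coloring: v1=2, v2=1, v3=1, v4=2, v5=2, v6=1, v7=2, v8=2, v9=1, v10=2. Each edge has distinct colors on its endpoints.

2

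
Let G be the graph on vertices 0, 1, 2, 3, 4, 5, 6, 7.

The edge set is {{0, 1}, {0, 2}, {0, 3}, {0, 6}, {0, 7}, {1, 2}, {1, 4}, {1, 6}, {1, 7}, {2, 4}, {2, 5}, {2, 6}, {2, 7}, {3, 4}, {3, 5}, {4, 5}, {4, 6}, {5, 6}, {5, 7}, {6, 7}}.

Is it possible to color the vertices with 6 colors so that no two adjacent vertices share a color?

The chromatic number is 5. 0, 1, 2, 6, 7 are mutually adjacent (a clique of size 5), so at least 5 colors are needed.
5 colors suffice: color red → {2, 3}; color blue → {6}; color green → {0, 5}; color yellow → {4, 7}; color purple → {1}.
Since 6 ≥ 5, a proper 6-coloring certainly exists.

Yes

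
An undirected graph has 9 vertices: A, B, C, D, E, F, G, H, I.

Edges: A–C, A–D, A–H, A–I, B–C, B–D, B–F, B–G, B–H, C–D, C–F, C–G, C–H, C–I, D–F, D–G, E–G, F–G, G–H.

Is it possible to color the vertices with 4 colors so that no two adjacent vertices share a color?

B, C, D, F, G are pairwise adjacent (a clique of size 5), so at least 5 colors are needed.
So 4 colors are not enough.

No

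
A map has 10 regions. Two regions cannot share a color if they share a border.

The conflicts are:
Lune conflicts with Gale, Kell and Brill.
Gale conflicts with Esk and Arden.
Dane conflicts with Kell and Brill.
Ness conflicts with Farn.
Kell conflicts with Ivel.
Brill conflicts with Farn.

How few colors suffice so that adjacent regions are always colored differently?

2

Brill and Farn conflict, so at least 2 colors are needed.
2 colors suffice: color 1 → {Gale, Ness, Kell, Brill}; color 2 → {Lune, Dane, Ivel, Farn, Esk, Arden}. Every pair that conflicts lands in different colors.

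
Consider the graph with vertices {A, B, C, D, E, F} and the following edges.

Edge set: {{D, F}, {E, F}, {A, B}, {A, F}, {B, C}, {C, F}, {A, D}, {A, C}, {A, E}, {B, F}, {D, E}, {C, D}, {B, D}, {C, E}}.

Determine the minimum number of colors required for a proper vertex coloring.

A, B, C, D, F form a clique, so at least 5 colors are needed.
One proper 5-coloring: A=yellow, B=purple, C=green, D=red, E=purple, F=blue. No two adjacent vertices share a color.

5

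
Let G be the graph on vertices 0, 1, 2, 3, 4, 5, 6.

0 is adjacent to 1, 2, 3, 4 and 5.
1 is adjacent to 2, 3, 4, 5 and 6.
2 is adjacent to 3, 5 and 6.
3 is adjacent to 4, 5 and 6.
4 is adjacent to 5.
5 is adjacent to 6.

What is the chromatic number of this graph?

1, 2, 3, 5, 6 are pairwise adjacent (a clique of size 5), so at least 5 colors are needed.
A valid assignment using 5 colors: 0=e, 1=a, 2=d, 3=c, 4=d, 5=b, 6=e. Each edge has distinct colors on its endpoints.

5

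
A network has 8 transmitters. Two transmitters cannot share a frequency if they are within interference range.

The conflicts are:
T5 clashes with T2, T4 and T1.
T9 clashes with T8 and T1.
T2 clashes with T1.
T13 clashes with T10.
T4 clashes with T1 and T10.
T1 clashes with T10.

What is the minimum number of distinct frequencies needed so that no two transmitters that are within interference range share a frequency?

T4, T1, T10 pairwise conflict, so at least 3 frequencies are needed.
3 frequencies suffice: frequency 1 → {T8, T13, T1}; frequency 2 → {T5, T9, T10}; frequency 3 → {T2, T4}. Every pair that conflicts lands in different frequencies.

3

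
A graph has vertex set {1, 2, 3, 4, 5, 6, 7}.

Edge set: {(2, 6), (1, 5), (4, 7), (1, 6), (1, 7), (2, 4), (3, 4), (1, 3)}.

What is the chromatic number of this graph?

The cycle 4-3-1-6-2-4 has odd length 5, so it cannot be 2-colored; at least 3 colors are needed.
3 colors suffice: 1=red, 2=blue, 3=blue, 4=red, 5=blue, 6=green, 7=blue. Each edge has distinct colors on its endpoints.

3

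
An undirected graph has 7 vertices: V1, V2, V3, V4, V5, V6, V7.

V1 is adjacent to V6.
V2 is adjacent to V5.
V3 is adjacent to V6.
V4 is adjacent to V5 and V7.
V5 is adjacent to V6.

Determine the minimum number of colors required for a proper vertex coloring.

2

V2 and V5 are adjacent, so at least 2 colors are needed.
A valid assignment using 2 colors: V1=red, V2=blue, V3=red, V4=blue, V5=red, V6=blue, V7=red. Each edge has distinct colors on its endpoints.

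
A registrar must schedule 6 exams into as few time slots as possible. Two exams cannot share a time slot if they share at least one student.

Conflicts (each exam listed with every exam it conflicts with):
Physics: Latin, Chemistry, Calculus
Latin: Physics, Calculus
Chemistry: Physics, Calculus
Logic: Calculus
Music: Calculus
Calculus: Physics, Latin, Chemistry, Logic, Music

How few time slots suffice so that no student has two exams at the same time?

Physics, Latin, Calculus are mutually in conflict, so at least 3 time slots are needed.
3 time slots suffice: time slot 1 → {Calculus}; time slot 2 → {Physics, Logic, Music}; time slot 3 → {Latin, Chemistry}. Every pair that conflicts lands in different time slots.

3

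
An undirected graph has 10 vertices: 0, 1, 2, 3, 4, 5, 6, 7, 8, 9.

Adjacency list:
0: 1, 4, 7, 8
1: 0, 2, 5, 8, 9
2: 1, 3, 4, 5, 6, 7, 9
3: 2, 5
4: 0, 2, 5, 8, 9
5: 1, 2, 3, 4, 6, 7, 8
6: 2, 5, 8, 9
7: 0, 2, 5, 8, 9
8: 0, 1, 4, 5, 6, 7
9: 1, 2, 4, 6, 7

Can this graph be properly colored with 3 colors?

Yes

The chromatic number is 3. 0, 7, 8 are pairwise adjacent, so at least 3 colors are needed.
A valid assignment using 3 colors: 0=b, 1=c, 2=a, 3=c, 4=c, 5=b, 6=c, 7=c, 8=a, 9=b.
That is already a proper 3-coloring.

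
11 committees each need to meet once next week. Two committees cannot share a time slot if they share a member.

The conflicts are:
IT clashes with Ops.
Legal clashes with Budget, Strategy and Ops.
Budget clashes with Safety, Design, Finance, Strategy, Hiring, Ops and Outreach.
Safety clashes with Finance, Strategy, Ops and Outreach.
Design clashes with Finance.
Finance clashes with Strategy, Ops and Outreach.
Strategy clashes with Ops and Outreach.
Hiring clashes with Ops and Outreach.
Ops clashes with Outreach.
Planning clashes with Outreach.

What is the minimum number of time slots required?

Budget, Safety, Finance, Strategy, Ops, Outreach all conflict with each other, so at least 6 time slots are needed.
6 time slots suffice: time slot 1 → {Design, Ops, Planning}; time slot 2 → {IT, Budget}; time slot 3 → {Legal, Outreach}; time slot 4 → {Finance, Hiring}; time slot 5 → {Strategy}; time slot 6 → {Safety}. No two conflicting committees share a time slot.

6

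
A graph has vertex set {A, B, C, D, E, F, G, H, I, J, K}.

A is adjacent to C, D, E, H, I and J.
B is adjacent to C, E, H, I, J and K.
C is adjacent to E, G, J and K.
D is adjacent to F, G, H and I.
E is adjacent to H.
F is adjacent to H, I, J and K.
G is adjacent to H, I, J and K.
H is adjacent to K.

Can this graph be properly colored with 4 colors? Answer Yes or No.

The chromatic number is 3. C, G, K are pairwise adjacent, so at least 3 colors are needed.
3 colors suffice: A=2, B=2, C=1, D=3, E=3, F=2, G=2, H=1, I=1, J=3, K=3.
Since 4 ≥ 3, a proper 4-coloring certainly exists.

Yes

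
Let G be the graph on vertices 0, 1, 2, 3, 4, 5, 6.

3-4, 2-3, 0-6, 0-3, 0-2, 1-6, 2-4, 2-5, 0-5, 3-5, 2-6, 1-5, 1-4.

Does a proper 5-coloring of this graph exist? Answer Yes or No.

Yes

The chromatic number is 4. 0, 2, 3, 5 form a clique, so at least 4 colors are needed.
4 colors suffice: color red → {1, 2}; color blue → {4, 5, 6}; color green → {0}; color yellow → {3}.
Since 5 ≥ 4, a proper 5-coloring certainly exists.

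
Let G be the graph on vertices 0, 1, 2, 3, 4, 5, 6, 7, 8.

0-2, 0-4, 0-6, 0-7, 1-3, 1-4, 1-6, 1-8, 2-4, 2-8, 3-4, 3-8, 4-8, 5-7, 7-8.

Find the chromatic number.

4

1, 3, 4, 8 are mutually adjacent (a clique of size 4), so at least 4 colors are needed.
4 colors suffice: 0=b, 1=c, 2=c, 3=d, 4=a, 5=b, 6=a, 7=a, 8=b. Each edge has distinct colors on its endpoints.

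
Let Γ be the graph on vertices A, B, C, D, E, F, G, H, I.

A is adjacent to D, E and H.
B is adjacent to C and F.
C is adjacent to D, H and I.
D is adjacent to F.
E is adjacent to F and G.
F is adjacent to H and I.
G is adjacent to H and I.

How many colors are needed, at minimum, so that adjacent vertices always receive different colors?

E and G are adjacent, so at least 2 colors are needed.
2 colors suffice: A=1, B=2, C=1, D=2, E=2, F=1, G=1, H=2, I=2. Every edge joins two different colors.

2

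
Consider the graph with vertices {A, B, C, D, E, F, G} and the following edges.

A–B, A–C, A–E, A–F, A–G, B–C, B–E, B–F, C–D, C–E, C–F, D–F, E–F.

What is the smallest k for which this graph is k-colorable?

5

A, B, C, E, F are pairwise adjacent (a clique of size 5), so at least 5 colors are needed.
5 colors suffice: A=1, B=4, C=3, D=1, E=5, F=2, G=2. Each edge has distinct colors on its endpoints.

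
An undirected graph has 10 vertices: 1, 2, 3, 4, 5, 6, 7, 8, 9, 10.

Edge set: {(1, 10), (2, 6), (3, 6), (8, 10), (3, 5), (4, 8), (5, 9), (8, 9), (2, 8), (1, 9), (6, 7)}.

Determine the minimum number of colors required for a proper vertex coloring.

2

3 and 6 are adjacent, so at least 2 colors are needed.
2 colors suffice: color red → {1, 5, 6, 8}; color blue → {2, 3, 4, 7, 9, 10}. Each edge has distinct colors on its endpoints.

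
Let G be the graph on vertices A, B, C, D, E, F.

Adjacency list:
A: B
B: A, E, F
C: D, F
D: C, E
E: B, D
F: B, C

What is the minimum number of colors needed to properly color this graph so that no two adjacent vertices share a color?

3

The cycle D-C-F-B-E-D has odd length 5, so it cannot be 2-colored; at least 3 colors are needed.
One proper 3-coloring: A=2, B=1, C=1, D=3, E=2, F=2. Each edge has distinct colors on its endpoints.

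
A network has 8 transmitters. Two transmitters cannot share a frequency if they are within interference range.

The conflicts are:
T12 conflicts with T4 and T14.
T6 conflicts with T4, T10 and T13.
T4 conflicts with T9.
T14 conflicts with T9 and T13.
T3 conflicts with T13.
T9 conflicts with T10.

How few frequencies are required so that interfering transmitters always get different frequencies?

The cycle T6-T10-T9-T14-T13-T6 has odd length 5, so it cannot be 2-colored; at least 3 frequencies are needed.
3 frequencies suffice: frequency 1 → {T12, T9, T13}; frequency 2 → {T4, T14, T3, T10}; frequency 3 → {T6}. Every pair that conflicts lands in different frequencies.

3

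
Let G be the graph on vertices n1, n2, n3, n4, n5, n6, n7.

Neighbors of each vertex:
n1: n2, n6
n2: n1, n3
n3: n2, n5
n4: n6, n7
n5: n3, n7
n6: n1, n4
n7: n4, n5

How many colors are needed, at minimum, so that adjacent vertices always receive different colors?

3

The cycle n6-n4-n7-n5-n3-n2-n1-n6 has odd length 7, so it cannot be 2-colored; at least 3 colors are needed.
3 colors suffice: color red → {n2, n4, n5}; color blue → {n1, n3, n7}; color green → {n6}. Every edge joins two different colors.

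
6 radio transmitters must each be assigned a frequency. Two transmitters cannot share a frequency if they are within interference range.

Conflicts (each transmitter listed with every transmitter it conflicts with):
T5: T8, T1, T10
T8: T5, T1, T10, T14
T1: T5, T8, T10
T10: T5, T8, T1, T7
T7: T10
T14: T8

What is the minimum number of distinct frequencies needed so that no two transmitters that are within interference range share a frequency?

4

T5, T8, T1, T10 are mutually in conflict, so at least 4 frequencies are needed.
4 frequencies suffice: frequency 1 → {T8, T7}; frequency 2 → {T10, T14}; frequency 3 → {T5}; frequency 4 → {T1}. Every pair that conflicts lands in different frequencies.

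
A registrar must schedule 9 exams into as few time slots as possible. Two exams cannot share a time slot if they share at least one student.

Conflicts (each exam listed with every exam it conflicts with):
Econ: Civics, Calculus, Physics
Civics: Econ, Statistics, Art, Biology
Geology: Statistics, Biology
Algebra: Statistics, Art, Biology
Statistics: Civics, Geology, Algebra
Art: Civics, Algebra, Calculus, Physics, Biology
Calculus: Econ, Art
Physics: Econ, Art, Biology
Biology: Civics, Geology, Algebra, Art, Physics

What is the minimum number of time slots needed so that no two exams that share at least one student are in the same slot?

Art, Physics, Biology are mutually in conflict, so at least 3 time slots are needed.
A valid assignment using 3 time slots: Econ=1, Civics=3, Geology=3, Algebra=3, Statistics=1, Art=1, Calculus=2, Physics=3, Biology=2. No two conflicting exams share a time slot.

3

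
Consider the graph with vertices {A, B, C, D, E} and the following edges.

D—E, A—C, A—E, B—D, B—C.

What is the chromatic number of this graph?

3

The cycle E-D-B-C-A-E has odd length 5, so it cannot be 2-colored; at least 3 colors are needed.
3 colors suffice: A=1, B=1, C=2, D=2, E=3. Every edge joins two different colors.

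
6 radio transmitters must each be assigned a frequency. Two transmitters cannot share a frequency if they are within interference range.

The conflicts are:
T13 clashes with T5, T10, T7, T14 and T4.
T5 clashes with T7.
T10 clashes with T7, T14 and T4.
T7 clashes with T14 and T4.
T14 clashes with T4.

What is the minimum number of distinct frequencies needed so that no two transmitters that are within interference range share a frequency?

5

T13, T10, T7, T14, T4 all conflict with each other, so at least 5 frequencies are needed.
5 frequencies suffice: frequency 1 → {T13}; frequency 2 → {T7}; frequency 3 → {T5, T14}; frequency 4 → {T10}; frequency 5 → {T4}. No two conflicting transmitters share a frequency.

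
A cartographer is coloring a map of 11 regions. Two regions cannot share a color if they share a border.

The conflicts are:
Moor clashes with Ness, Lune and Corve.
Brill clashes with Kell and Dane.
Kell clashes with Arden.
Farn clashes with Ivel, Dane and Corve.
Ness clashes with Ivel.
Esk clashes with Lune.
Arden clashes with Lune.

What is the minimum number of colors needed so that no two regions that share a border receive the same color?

The cycle Moor-Corve-Farn-Ivel-Ness-Moor has odd length 5, so it cannot be 2-colored; at least 3 colors are needed.
3 colors suffice: color 1 → {Moor, Brill, Farn, Esk, Arden}; color 2 → {Kell, Ness, Dane, Lune, Corve}; color 3 → {Ivel}. No two conflicting regions share a color.

3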